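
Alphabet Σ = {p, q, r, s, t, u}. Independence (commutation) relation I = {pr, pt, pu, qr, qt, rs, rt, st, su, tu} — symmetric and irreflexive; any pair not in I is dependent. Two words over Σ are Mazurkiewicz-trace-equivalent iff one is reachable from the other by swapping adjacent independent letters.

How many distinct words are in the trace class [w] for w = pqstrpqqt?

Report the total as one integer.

252

drop 0:p onto floor
drop 1:q onto {0:p}
drop 2:s onto {1:q}
drop 3:t onto floor
drop 4:r onto floor
drop 5:p onto {2:s}
drop 6:q onto {5:p}
drop 7:q onto {6:q}
drop 8:t onto {3:t}
ground layer = {0:p, 3:t, 4:r}
drop-orders for the pieces not yet dropped (sum over which currently-grounded one goes next):
  1 to go: {4} 1  {7} 1  {8} 1
  2 to go: {3,8} 1  {4,7} 2  {4,8} 2  {6,7} 1  {7,8} 2
  3 to go: {3,4,8} 3  {3,7,8} 3  {4,6,7} 3  {4,7,8} 6  {5,6,7} 1  {6,7,8} 3
  4 to go: {2,5,6,7} 1  {3,4,7,8} 12  {3,6,7,8} 6  {4,5,6,7} 4  {4,6,7,8} 12  {5,6,7,8} 4
  5 to go: {1,2,5,6,7} 1  {2,4,5,6,7} 5  {2,5,6,7,8} 5  {3,4,6,7,8} 30  {3,5,6,7,8} 10  {4,5,6,7,8} 20
  6 to go: {0,1,2,5,6,7} 1  {1,2,4,5,6,7} 6  {1,2,5,6,7,8} 6  {2,3,5,6,7,8} 15  {2,4,5,6,7,8} 30  {3,4,5,6,7,8} 60
  7 to go: {0,1,2,4,5,6,7} 7  {0,1,2,5,6,7,8} 7  {1,2,3,5,6,7,8} 21  {1,2,4,5,6,7,8} 42  {2,3,4,5,6,7,8} 105
  if 0:p drops first: 168 orders
  if 3:t drops first: 56 orders
  if 4:r drops first: 28 orders
heap linearizations: 252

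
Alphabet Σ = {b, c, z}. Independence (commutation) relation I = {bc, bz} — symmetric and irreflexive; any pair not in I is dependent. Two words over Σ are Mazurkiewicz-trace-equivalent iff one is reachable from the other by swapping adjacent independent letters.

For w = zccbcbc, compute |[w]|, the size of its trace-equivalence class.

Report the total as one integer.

#0=z has no predecessor
#1=c depends on [0:z]
#2=c depends on [1:c]
#3=b has no predecessor
#4=c depends on [2:c]
#5=b depends on [3:b]
#6=c depends on [4:c]
sources: [0:z, 3:b]
N(rest) = Σ N(rest − s) over sources s of rest; N(one piece) = 1:
  size 1 → [5]=1  [6]=1
  size 2 → [3,5]=1  [4,6]=1  [5,6]=2
  size 3 → [2,4,6]=1  [3,5,6]=3  [4,5,6]=3
  size 4 → [1,2,4,6]=1  [2,4,5,6]=4  [3,4,5,6]=6
  size 5 → [0,1,2,4,6]=1  [1,2,4,5,6]=5  [2,3,4,5,6]=10
  first=0(z) contributes 15
  first=3(b) contributes 6
|[w]| = 21

21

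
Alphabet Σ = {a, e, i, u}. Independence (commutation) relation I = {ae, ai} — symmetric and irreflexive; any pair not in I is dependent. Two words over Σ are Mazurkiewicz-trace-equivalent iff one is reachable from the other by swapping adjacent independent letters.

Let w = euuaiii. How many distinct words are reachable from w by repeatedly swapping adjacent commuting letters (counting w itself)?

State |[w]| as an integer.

0(e) covers ∅
1(u) covers 0:e
2(u) covers 1:u
3(a) covers 2:u
4(i) covers 2:u
5(i) covers 4:i
6(i) covers 5:i
floor of heap: 0:e
completions by unplaced set U, small U first (add the entries for U minus each lowest piece of U):
  |U|=1: {3}:1  {6}:1
  |U|=2: {3,6}:2  {5,6}:1
  |U|=3: {3,5,6}:3  {4,5,6}:1
  |U|=4: {3,4,5,6}:4
  |U|=5: {2,3,4,5,6}:4
  start at 0(e): 4

4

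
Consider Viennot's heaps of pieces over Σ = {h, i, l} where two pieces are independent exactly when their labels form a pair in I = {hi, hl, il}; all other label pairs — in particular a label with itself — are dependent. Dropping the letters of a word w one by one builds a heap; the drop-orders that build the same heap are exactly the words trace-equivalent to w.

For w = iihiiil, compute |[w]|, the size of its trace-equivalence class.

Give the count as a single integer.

42

piece 0:i — minimal
piece 1:i rests on {0:i}
piece 2:h — minimal
piece 3:i rests on {1:i}
piece 4:i rests on {3:i}
piece 5:i rests on {4:i}
piece 6:l — minimal
minimal pieces: {0:i, 2:h, 6:l}
ways to finish when only these pieces remain (= sum over removing one remaining piece with nothing left below it):
  1 left: {2}→1  {5}→1  {6}→1
  2 left: {2,5}→2  {2,6}→2  {4,5}→1  {5,6}→2
  3 left: {2,4,5}→3  {2,5,6}→6  {3,4,5}→1  {4,5,6}→3
  4 left: {1,3,4,5}→1  {2,3,4,5}→4  {2,4,5,6}→12  {3,4,5,6}→4
  5 left: {0,1,3,4,5}→1  {1,2,3,4,5}→5  {1,3,4,5,6}→5  {2,3,4,5,6}→20
  placing 0:i first → 30 extensions
  placing 2:h first → 6 extensions
  placing 6:l first → 6 extensions
total linear extensions = 42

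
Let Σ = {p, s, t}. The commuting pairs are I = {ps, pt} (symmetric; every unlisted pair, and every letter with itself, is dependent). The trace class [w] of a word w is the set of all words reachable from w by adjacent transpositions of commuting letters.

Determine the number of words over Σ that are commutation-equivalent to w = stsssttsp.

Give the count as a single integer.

piece 0:s — minimal
piece 1:t rests on {0:s}
piece 2:s rests on {1:t}
piece 3:s rests on {2:s}
piece 4:s rests on {3:s}
piece 5:t rests on {4:s}
piece 6:t rests on {5:t}
piece 7:s rests on {6:t}
piece 8:p — minimal
minimal pieces: {0:s, 8:p}
ways to finish when only these pieces remain (= sum over removing one remaining piece with nothing left below it):
  1 left: {7}→1  {8}→1
  2 left: {6,7}→1  {7,8}→2
  3 left: {5,6,7}→1  {6,7,8}→3
  4 left: {4,5,6,7}→1  {5,6,7,8}→4
  5 left: {3,4,5,6,7}→1  {4,5,6,7,8}→5
  6 left: {2,3,4,5,6,7}→1  {3,4,5,6,7,8}→6
  7 left: {1,2,3,4,5,6,7}→1  {2,3,4,5,6,7,8}→7
  placing 0:s first → 8 extensions
  placing 8:p first → 1 extensions
total linear extensions = 9

9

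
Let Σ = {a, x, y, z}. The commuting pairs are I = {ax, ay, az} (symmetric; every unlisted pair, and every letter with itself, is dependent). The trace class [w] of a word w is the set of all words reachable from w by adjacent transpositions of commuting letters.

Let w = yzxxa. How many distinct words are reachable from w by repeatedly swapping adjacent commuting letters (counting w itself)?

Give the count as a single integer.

0(y) covers ∅
1(z) covers 0:y
2(x) covers 1:z
3(x) covers 2:x
4(a) covers ∅
floor of heap: 0:y, 4:a
completions by unplaced set U, small U first (add the entries for U minus each lowest piece of U):
  |U|=1: {3}:1  {4}:1
  |U|=2: {2,3}:1  {3,4}:2
  |U|=3: {1,2,3}:1  {2,3,4}:3
  start at 0(y): 4
  start at 4(a): 1
sum over floor = 5

5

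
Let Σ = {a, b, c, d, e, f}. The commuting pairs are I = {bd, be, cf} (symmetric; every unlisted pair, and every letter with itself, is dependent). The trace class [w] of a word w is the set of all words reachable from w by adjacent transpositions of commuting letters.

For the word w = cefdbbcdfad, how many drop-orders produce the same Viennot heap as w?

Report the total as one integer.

3

#0=c has no predecessor
#1=e depends on [0:c]
#2=f depends on [1:e]
#3=d depends on [2:f]
#4=b depends on [2:f]
#5=b depends on [4:b]
#6=c depends on [3:d, 5:b]
#7=d depends on [6:c]
#8=f depends on [7:d]
#9=a depends on [8:f]
#10=d depends on [9:a]
sources: [0:c]
N(rest) = Σ N(rest − s) over sources s of rest; N(one piece) = 1:
  size 1 → [10]=1
  size 2 → [9,10]=1
  size 3 → [8,9,10]=1
  size 4 → [7,8,9,10]=1
  size 5 → [6,7,8,9,10]=1
  size 6 → [3,6,7,8,9,10]=1  [5,6,7,8,9,10]=1
  size 7 → [3,5,6,7,8,9,10]=2  [4,5,6,7,8,9,10]=1
  size 8 → [3,4,5,6,7,8,9,10]=3
  size 9 → [2,3,4,5,6,7,8,9,10]=3
  first=0(c) contributes 3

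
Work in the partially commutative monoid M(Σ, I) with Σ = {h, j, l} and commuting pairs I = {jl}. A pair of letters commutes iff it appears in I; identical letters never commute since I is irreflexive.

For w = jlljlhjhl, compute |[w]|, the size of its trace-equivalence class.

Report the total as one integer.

10

drop 0:j onto floor
drop 1:l onto floor
drop 2:l onto {1:l}
drop 3:j onto {0:j}
drop 4:l onto {2:l}
drop 5:h onto {3:j, 4:l}
drop 6:j onto {5:h}
drop 7:h onto {6:j}
drop 8:l onto {7:h}
ground layer = {0:j, 1:l}
drop-orders for the pieces not yet dropped (sum over which currently-grounded one goes next):
  1 to go: {8} 1
  2 to go: {7,8} 1
  3 to go: {6,7,8} 1
  4 to go: {5,6,7,8} 1
  5 to go: {3,5,6,7,8} 1  {4,5,6,7,8} 1
  6 to go: {0,3,5,6,7,8} 1  {2,4,5,6,7,8} 1  {3,4,5,6,7,8} 2
  7 to go: {0,3,4,5,6,7,8} 3  {1,2,4,5,6,7,8} 1  {2,3,4,5,6,7,8} 3
  if 0:j drops first: 4 orders
  if 1:l drops first: 6 orders
heap linearizations: 10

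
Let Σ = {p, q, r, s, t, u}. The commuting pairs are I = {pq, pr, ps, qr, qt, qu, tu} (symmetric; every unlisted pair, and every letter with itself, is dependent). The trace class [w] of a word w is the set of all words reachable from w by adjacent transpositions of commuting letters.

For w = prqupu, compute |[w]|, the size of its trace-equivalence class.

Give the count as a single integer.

piece 0:p — minimal
piece 1:r — minimal
piece 2:q — minimal
piece 3:u rests on {0:p, 1:r}
piece 4:p rests on {3:u}
piece 5:u rests on {4:p}
minimal pieces: {0:p, 1:r, 2:q}
ways to finish when only these pieces remain (= sum over removing one remaining piece with nothing left below it):
  1 left: {2}→1  {5}→1
  2 left: {2,5}→2  {4,5}→1
  3 left: {2,4,5}→3  {3,4,5}→1
  4 left: {0,3,4,5}→1  {1,3,4,5}→1  {2,3,4,5}→4
  placing 0:p first → 5 extensions
  placing 1:r first → 5 extensions
  placing 2:q first → 2 extensions
total linear extensions = 12

12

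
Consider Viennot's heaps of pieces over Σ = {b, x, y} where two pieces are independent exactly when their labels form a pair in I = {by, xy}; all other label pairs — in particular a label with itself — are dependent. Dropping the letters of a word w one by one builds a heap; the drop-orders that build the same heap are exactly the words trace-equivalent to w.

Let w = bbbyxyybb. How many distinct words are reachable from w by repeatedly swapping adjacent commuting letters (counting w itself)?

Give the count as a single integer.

drop 0:b onto floor
drop 1:b onto {0:b}
drop 2:b onto {1:b}
drop 3:y onto floor
drop 4:x onto {2:b}
drop 5:y onto {3:y}
drop 6:y onto {5:y}
drop 7:b onto {4:x}
drop 8:b onto {7:b}
ground layer = {0:b, 3:y}
drop-orders for the pieces not yet dropped (sum over which currently-grounded one goes next):
  1 to go: {6} 1  {8} 1
  2 to go: {5,6} 1  {6,8} 2  {7,8} 1
  3 to go: {3,5,6} 1  {4,7,8} 1  {5,6,8} 3  {6,7,8} 3
  4 to go: {2,4,7,8} 1  {3,5,6,8} 4  {4,6,7,8} 4  {5,6,7,8} 6
  5 to go: {1,2,4,7,8} 1  {2,4,6,7,8} 5  {3,5,6,7,8} 10  {4,5,6,7,8} 10
  6 to go: {0,1,2,4,7,8} 1  {1,2,4,6,7,8} 6  {2,4,5,6,7,8} 15  {3,4,5,6,7,8} 20
  7 to go: {0,1,2,4,6,7,8} 7  {1,2,4,5,6,7,8} 21  {2,3,4,5,6,7,8} 35
  if 0:b drops first: 56 orders
  if 3:y drops first: 28 orders
heap linearizations: 84

84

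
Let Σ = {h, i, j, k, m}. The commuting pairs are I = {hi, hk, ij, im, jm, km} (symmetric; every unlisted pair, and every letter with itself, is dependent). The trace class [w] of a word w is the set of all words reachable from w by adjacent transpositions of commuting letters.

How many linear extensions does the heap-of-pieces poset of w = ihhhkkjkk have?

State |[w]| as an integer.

#0=i has no predecessor
#1=h has no predecessor
#2=h depends on [1:h]
#3=h depends on [2:h]
#4=k depends on [0:i]
#5=k depends on [4:k]
#6=j depends on [3:h, 5:k]
#7=k depends on [6:j]
#8=k depends on [7:k]
sources: [0:i, 1:h]
N(rest) = Σ N(rest − s) over sources s of rest; N(one piece) = 1:
  size 1 → [8]=1
  size 2 → [7,8]=1
  size 3 → [6,7,8]=1
  size 4 → [3,6,7,8]=1  [5,6,7,8]=1
  size 5 → [2,3,6,7,8]=1  [3,5,6,7,8]=2  [4,5,6,7,8]=1
  size 6 → [0,4,5,6,7,8]=1  [1,2,3,6,7,8]=1  [2,3,5,6,7,8]=3  [3,4,5,6,7,8]=3
  size 7 → [0,3,4,5,6,7,8]=4  [1,2,3,5,6,7,8]=4  [2,3,4,5,6,7,8]=6
  first=0(i) contributes 10
  first=1(h) contributes 10
|[w]| = 20

20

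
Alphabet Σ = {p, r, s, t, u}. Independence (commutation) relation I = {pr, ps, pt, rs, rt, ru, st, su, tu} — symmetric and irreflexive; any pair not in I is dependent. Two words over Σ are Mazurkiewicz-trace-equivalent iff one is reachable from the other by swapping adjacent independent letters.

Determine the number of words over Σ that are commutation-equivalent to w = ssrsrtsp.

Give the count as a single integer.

piece 0:s — minimal
piece 1:s rests on {0:s}
piece 2:r — minimal
piece 3:s rests on {1:s}
piece 4:r rests on {2:r}
piece 5:t — minimal
piece 6:s rests on {3:s}
piece 7:p — minimal
minimal pieces: {0:s, 2:r, 5:t, 7:p}
ways to finish when only these pieces remain (= sum over removing one remaining piece with nothing left below it):
  1 left: {4}→1  {5}→1  {6}→1  {7}→1
  2 left: {2,4}→1  {3,6}→1  {4,5}→2  {4,6}→2  {4,7}→2  {5,6}→2  {5,7}→2  {6,7}→2
  3 left: {1,3,6}→1  {2,4,5}→3  {2,4,6}→3  {2,4,7}→3  {3,4,6}→3  {3,5,6}→3  {3,6,7}→3  {4,5,6}→6  {4,5,7}→6  {4,6,7}→6  {5,6,7}→6
  4 left: {0,1,3,6}→1  {1,3,4,6}→4  {1,3,5,6}→4  {1,3,6,7}→4  {2,3,4,6}→6  {2,4,5,6}→12  {2,4,5,7}→12  {2,4,6,7}→12  {3,4,5,6}→12  {3,4,6,7}→12  {3,5,6,7}→12  {4,5,6,7}→24
  5 left: {0,1,3,4,6}→5  {0,1,3,5,6}→5  {0,1,3,6,7}→5  {1,2,3,4,6}→10  {1,3,4,5,6}→20  {1,3,4,6,7}→20  {1,3,5,6,7}→20  {2,3,4,5,6}→30  {2,3,4,6,7}→30  {2,4,5,6,7}→60  {3,4,5,6,7}→60
  6 left: {0,1,2,3,4,6}→15  {0,1,3,4,5,6}→30  {0,1,3,4,6,7}→30  {0,1,3,5,6,7}→30  {1,2,3,4,5,6}→60  {1,2,3,4,6,7}→60  {1,3,4,5,6,7}→120  {2,3,4,5,6,7}→180
  placing 0:s first → 420 extensions
  placing 2:r first → 210 extensions
  placing 5:t first → 105 extensions
  placing 7:p first → 105 extensions
total linear extensions = 840

840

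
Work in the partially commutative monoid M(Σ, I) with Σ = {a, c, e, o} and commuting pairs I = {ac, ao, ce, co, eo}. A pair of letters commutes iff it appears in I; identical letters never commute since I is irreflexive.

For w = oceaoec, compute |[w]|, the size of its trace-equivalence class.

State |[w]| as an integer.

drop 0:o onto floor
drop 1:c onto floor
drop 2:e onto floor
drop 3:a onto {2:e}
drop 4:o onto {0:o}
drop 5:e onto {3:a}
drop 6:c onto {1:c}
ground layer = {0:o, 1:c, 2:e}
drop-orders for the pieces not yet dropped (sum over which currently-grounded one goes next):
  1 to go: {4} 1  {5} 1  {6} 1
  2 to go: {0,4} 1  {1,6} 1  {3,5} 1  {4,5} 2  {4,6} 2  {5,6} 2
  3 to go: {0,4,5} 3  {0,4,6} 3  {1,4,6} 3  {1,5,6} 3  {2,3,5} 1  {3,4,5} 3  {3,5,6} 3  {4,5,6} 6
  4 to go: {0,1,4,6} 6  {0,3,4,5} 6  {0,4,5,6} 12  {1,3,5,6} 6  {1,4,5,6} 12  {2,3,4,5} 4  {2,3,5,6} 4  {3,4,5,6} 12
  5 to go: {0,1,4,5,6} 30  {0,2,3,4,5} 10  {0,3,4,5,6} 30  {1,2,3,5,6} 10  {1,3,4,5,6} 30  {2,3,4,5,6} 20
  if 0:o drops first: 60 orders
  if 1:c drops first: 60 orders
  if 2:e drops first: 90 orders
heap linearizations: 210

210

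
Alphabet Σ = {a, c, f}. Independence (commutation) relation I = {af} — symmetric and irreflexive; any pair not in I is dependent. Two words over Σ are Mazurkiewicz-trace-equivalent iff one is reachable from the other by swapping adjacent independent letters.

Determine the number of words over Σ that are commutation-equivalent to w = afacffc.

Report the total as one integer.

3

drop 0:a onto floor
drop 1:f onto floor
drop 2:a onto {0:a}
drop 3:c onto {1:f, 2:a}
drop 4:f onto {3:c}
drop 5:f onto {4:f}
drop 6:c onto {5:f}
ground layer = {0:a, 1:f}
drop-orders for the pieces not yet dropped (sum over which currently-grounded one goes next):
  1 to go: {6} 1
  2 to go: {5,6} 1
  3 to go: {4,5,6} 1
  4 to go: {3,4,5,6} 1
  5 to go: {1,3,4,5,6} 1  {2,3,4,5,6} 1
  if 0:a drops first: 2 orders
  if 1:f drops first: 1 orders
heap linearizations: 3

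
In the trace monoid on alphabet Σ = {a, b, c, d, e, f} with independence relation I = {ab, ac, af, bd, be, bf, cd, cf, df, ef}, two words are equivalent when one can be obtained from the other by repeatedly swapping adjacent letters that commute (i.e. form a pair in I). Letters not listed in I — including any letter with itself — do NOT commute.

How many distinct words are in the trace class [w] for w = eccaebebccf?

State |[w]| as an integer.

242

0(e) covers ∅
1(c) covers 0:e
2(c) covers 1:c
3(a) covers 0:e
4(e) covers 2:c, 3:a
5(b) covers 2:c
6(e) covers 4:e
7(b) covers 5:b
8(c) covers 6:e, 7:b
9(c) covers 8:c
10(f) covers ∅
floor of heap: 0:e, 10:f
completions by unplaced set U, small U first (add the entries for U minus each lowest piece of U):
  |U|=1: {9}:1  {10}:1
  |U|=2: {8,9}:1  {9,10}:2
  |U|=3: {6,8,9}:1  {7,8,9}:1  {8,9,10}:3
  |U|=4: {4,6,8,9}:1  {5,7,8,9}:1  {6,7,8,9}:2  {6,8,9,10}:4  {7,8,9,10}:4
  |U|=5: {3,4,6,8,9}:1  {4,6,7,8,9}:3  {4,6,8,9,10}:5  {5,6,7,8,9}:3  {5,7,8,9,10}:5  {6,7,8,9,10}:10
  |U|=6: {3,4,6,7,8,9}:4  {3,4,6,8,9,10}:6  {4,5,6,7,8,9}:6  {4,6,7,8,9,10}:18  {5,6,7,8,9,10}:18
  |U|=7: {2,4,5,6,7,8,9}:6  {3,4,5,6,7,8,9}:10  {3,4,6,7,8,9,10}:28  {4,5,6,7,8,9,10}:42
  |U|=8: {1,2,4,5,6,7,8,9}:6  {2,3,4,5,6,7,8,9}:16  {2,4,5,6,7,8,9,10}:48  {3,4,5,6,7,8,9,10}:80
  |U|=9: {1,2,3,4,5,6,7,8,9}:22  {1,2,4,5,6,7,8,9,10}:54  {2,3,4,5,6,7,8,9,10}:144
  start at 0(e): 220
  start at 10(f): 22
sum over floor = 242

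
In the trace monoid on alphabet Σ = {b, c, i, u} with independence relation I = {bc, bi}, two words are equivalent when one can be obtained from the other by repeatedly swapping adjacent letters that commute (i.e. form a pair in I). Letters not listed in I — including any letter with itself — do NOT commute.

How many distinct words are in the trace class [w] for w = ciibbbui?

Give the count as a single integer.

drop 0:c onto floor
drop 1:i onto {0:c}
drop 2:i onto {1:i}
drop 3:b onto floor
drop 4:b onto {3:b}
drop 5:b onto {4:b}
drop 6:u onto {2:i, 5:b}
drop 7:i onto {6:u}
ground layer = {0:c, 3:b}
drop-orders for the pieces not yet dropped (sum over which currently-grounded one goes next):
  1 to go: {7} 1
  2 to go: {6,7} 1
  3 to go: {2,6,7} 1  {5,6,7} 1
  4 to go: {1,2,6,7} 1  {2,5,6,7} 2  {4,5,6,7} 1
  5 to go: {0,1,2,6,7} 1  {1,2,5,6,7} 3  {2,4,5,6,7} 3  {3,4,5,6,7} 1
  6 to go: {0,1,2,5,6,7} 4  {1,2,4,5,6,7} 6  {2,3,4,5,6,7} 4
  if 0:c drops first: 10 orders
  if 3:b drops first: 10 orders
heap linearizations: 20

20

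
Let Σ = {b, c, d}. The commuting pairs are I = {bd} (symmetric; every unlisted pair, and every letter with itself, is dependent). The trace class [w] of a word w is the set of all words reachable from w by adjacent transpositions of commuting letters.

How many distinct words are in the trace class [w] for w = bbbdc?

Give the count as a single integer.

4

drop 0:b onto floor
drop 1:b onto {0:b}
drop 2:b onto {1:b}
drop 3:d onto floor
drop 4:c onto {2:b, 3:d}
ground layer = {0:b, 3:d}
drop-orders for the pieces not yet dropped (sum over which currently-grounded one goes next):
  1 to go: {4} 1
  2 to go: {2,4} 1  {3,4} 1
  3 to go: {1,2,4} 1  {2,3,4} 2
  if 0:b drops first: 3 orders
  if 3:d drops first: 1 orders
heap linearizations: 4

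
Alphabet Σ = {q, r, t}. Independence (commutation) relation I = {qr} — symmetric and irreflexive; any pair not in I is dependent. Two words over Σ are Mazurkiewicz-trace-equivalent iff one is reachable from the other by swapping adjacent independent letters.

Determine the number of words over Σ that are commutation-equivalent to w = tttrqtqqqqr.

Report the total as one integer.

#0=t has no predecessor
#1=t depends on [0:t]
#2=t depends on [1:t]
#3=r depends on [2:t]
#4=q depends on [2:t]
#5=t depends on [3:r, 4:q]
#6=q depends on [5:t]
#7=q depends on [6:q]
#8=q depends on [7:q]
#9=q depends on [8:q]
#10=r depends on [5:t]
sources: [0:t]
N(rest) = Σ N(rest − s) over sources s of rest; N(one piece) = 1:
  size 1 → [9]=1  [10]=1
  size 2 → [8,9]=1  [9,10]=2
  size 3 → [7,8,9]=1  [8,9,10]=3
  size 4 → [6,7,8,9]=1  [7,8,9,10]=4
  size 5 → [6,7,8,9,10]=5
  size 6 → [5,6,7,8,9,10]=5
  size 7 → [3,5,6,7,8,9,10]=5  [4,5,6,7,8,9,10]=5
  size 8 → [3,4,5,6,7,8,9,10]=10
  size 9 → [2,3,4,5,6,7,8,9,10]=10
  first=0(t) contributes 10

10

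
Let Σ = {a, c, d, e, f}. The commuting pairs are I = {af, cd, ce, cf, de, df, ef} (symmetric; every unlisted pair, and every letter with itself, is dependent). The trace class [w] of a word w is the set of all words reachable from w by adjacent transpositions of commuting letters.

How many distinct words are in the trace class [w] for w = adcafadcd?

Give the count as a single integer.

piece 0:a — minimal
piece 1:d rests on {0:a}
piece 2:c rests on {0:a}
piece 3:a rests on {1:d, 2:c}
piece 4:f — minimal
piece 5:a rests on {3:a}
piece 6:d rests on {5:a}
piece 7:c rests on {5:a}
piece 8:d rests on {6:d}
minimal pieces: {0:a, 4:f}
ways to finish when only these pieces remain (= sum over removing one remaining piece with nothing left below it):
  1 left: {4}→1  {7}→1  {8}→1
  2 left: {4,7}→2  {4,8}→2  {6,8}→1  {7,8}→2
  3 left: {4,6,8}→3  {4,7,8}→6  {6,7,8}→3
  4 left: {4,6,7,8}→12  {5,6,7,8}→3
  5 left: {3,5,6,7,8}→3  {4,5,6,7,8}→15
  6 left: {1,3,5,6,7,8}→3  {2,3,5,6,7,8}→3  {3,4,5,6,7,8}→18
  7 left: {1,2,3,5,6,7,8}→6  {1,3,4,5,6,7,8}→21  {2,3,4,5,6,7,8}→21
  placing 0:a first → 48 extensions
  placing 4:f first → 6 extensions
total linear extensions = 54

54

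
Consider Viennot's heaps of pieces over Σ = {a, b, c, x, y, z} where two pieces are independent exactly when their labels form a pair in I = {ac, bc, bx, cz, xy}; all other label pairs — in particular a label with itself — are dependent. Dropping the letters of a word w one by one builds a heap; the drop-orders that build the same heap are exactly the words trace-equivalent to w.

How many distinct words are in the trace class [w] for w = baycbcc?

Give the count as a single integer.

4

#0=b has no predecessor
#1=a depends on [0:b]
#2=y depends on [1:a]
#3=c depends on [2:y]
#4=b depends on [2:y]
#5=c depends on [3:c]
#6=c depends on [5:c]
sources: [0:b]
N(rest) = Σ N(rest − s) over sources s of rest; N(one piece) = 1:
  size 1 → [4]=1  [6]=1
  size 2 → [4,6]=2  [5,6]=1
  size 3 → [3,5,6]=1  [4,5,6]=3
  size 4 → [3,4,5,6]=4
  size 5 → [2,3,4,5,6]=4
  first=0(b) contributes 4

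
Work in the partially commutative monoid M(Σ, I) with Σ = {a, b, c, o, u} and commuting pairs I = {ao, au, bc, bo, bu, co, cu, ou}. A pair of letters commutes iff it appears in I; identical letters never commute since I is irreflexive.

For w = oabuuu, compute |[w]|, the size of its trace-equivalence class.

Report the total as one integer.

60

0(o) covers ∅
1(a) covers ∅
2(b) covers 1:a
3(u) covers ∅
4(u) covers 3:u
5(u) covers 4:u
floor of heap: 0:o, 1:a, 3:u
completions by unplaced set U, small U first (add the entries for U minus each lowest piece of U):
  |U|=1: {0}:1  {2}:1  {5}:1
  |U|=2: {0,2}:2  {0,5}:2  {1,2}:1  {2,5}:2  {4,5}:1
  |U|=3: {0,1,2}:3  {0,2,5}:6  {0,4,5}:3  {1,2,5}:3  {2,4,5}:3  {3,4,5}:1
  |U|=4: {0,1,2,5}:12  {0,2,4,5}:12  {0,3,4,5}:4  {1,2,4,5}:6  {2,3,4,5}:4
  start at 0(o): 10
  start at 1(a): 20
  start at 3(u): 30
sum over floor = 60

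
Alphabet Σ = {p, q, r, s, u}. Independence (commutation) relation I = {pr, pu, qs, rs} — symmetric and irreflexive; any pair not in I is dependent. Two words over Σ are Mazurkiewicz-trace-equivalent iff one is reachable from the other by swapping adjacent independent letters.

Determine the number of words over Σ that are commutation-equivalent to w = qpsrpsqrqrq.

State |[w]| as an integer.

0(q) covers ∅
1(p) covers 0:q
2(s) covers 1:p
3(r) covers 0:q
4(p) covers 2:s
5(s) covers 4:p
6(q) covers 3:r, 4:p
7(r) covers 6:q
8(q) covers 7:r
9(r) covers 8:q
10(q) covers 9:r
floor of heap: 0:q
completions by unplaced set U, small U first (add the entries for U minus each lowest piece of U):
  |U|=1: {5}:1  {10}:1
  |U|=2: {5,10}:2  {9,10}:1
  |U|=3: {5,9,10}:3  {8,9,10}:1
  |U|=4: {5,8,9,10}:4  {7,8,9,10}:1
  |U|=5: {5,7,8,9,10}:5  {6,7,8,9,10}:1
  |U|=6: {3,6,7,8,9,10}:1  {5,6,7,8,9,10}:6
  |U|=7: {3,5,6,7,8,9,10}:7  {4,5,6,7,8,9,10}:6
  |U|=8: {2,4,5,6,7,8,9,10}:6  {3,4,5,6,7,8,9,10}:13
  |U|=9: {1,2,4,5,6,7,8,9,10}:6  {2,3,4,5,6,7,8,9,10}:19
  start at 0(q): 25

25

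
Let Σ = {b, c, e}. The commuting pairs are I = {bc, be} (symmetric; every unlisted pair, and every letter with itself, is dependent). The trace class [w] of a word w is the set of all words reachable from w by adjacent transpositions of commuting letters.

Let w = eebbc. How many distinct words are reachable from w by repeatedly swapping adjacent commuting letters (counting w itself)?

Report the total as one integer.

piece 0:e — minimal
piece 1:e rests on {0:e}
piece 2:b — minimal
piece 3:b rests on {2:b}
piece 4:c rests on {1:e}
minimal pieces: {0:e, 2:b}
ways to finish when only these pieces remain (= sum over removing one remaining piece with nothing left below it):
  1 left: {3}→1  {4}→1
  2 left: {1,4}→1  {2,3}→1  {3,4}→2
  3 left: {0,1,4}→1  {1,3,4}→3  {2,3,4}→3
  placing 0:e first → 6 extensions
  placing 2:b first → 4 extensions
total linear extensions = 10

10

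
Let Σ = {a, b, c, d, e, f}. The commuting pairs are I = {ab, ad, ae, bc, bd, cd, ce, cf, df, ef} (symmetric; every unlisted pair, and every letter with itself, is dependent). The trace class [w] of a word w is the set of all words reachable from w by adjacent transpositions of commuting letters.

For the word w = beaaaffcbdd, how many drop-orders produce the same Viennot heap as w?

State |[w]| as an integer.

1171

drop 0:b onto floor
drop 1:e onto {0:b}
drop 2:a onto floor
drop 3:a onto {2:a}
drop 4:a onto {3:a}
drop 5:f onto {0:b, 4:a}
drop 6:f onto {5:f}
drop 7:c onto {4:a}
drop 8:b onto {1:e, 6:f}
drop 9:d onto {1:e}
drop 10:d onto {9:d}
ground layer = {0:b, 2:a}
drop-orders for the pieces not yet dropped (sum over which currently-grounded one goes next):
  1 to go: {7} 1  {8} 1  {10} 1
  2 to go: {6,8} 1  {7,8} 2  {7,10} 2  {8,10} 2  {9,10} 1
  3 to go: {5,6,8} 1  {6,7,8} 3  {6,8,10} 3  {7,8,10} 6  {7,9,10} 3  {8,9,10} 3
  4 to go: {1,8,9,10} 3  {5,6,7,8} 4  {5,6,8,10} 4  {6,7,8,10} 12  {6,8,9,10} 6  {7,8,9,10} 12
  5 to go: {1,6,8,9,10} 9  {1,7,8,9,10} 15  {4,5,6,7,8} 4  {5,6,7,8,10} 20  {5,6,8,9,10} 10  {6,7,8,9,10} 30
  6 to go: {1,5,6,8,9,10} 19  {1,6,7,8,9,10} 54  {3,4,5,6,7,8} 4  {4,5,6,7,8,10} 24  {5,6,7,8,9,10} 60
  7 to go: {0,1,5,6,8,9,10} 19  {1,5,6,7,8,9,10} 133  {2,3,4,5,6,7,8} 4  {3,4,5,6,7,8,10} 28  {4,5,6,7,8,9,10} 84
  8 to go: {0,1,5,6,7,8,9,10} 152  {1,4,5,6,7,8,9,10} 217  {2,3,4,5,6,7,8,10} 32  {3,4,5,6,7,8,9,10} 112
  9 to go: {0,1,4,5,6,7,8,9,10} 369  {1,3,4,5,6,7,8,9,10} 329  {2,3,4,5,6,7,8,9,10} 144
  if 0:b drops first: 473 orders
  if 2:a drops first: 698 orders
heap linearizations: 1171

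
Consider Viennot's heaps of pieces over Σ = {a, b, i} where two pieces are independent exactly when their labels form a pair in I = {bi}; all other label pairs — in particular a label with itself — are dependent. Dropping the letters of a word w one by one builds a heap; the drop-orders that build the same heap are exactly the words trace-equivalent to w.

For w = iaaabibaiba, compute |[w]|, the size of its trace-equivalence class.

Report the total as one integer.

#0=i has no predecessor
#1=a depends on [0:i]
#2=a depends on [1:a]
#3=a depends on [2:a]
#4=b depends on [3:a]
#5=i depends on [3:a]
#6=b depends on [4:b]
#7=a depends on [5:i, 6:b]
#8=i depends on [7:a]
#9=b depends on [7:a]
#10=a depends on [8:i, 9:b]
sources: [0:i]
N(rest) = Σ N(rest − s) over sources s of rest; N(one piece) = 1:
  size 1 → [10]=1
  size 2 → [8,10]=1  [9,10]=1
  size 3 → [8,9,10]=2
  size 4 → [7,8,9,10]=2
  size 5 → [5,7,8,9,10]=2  [6,7,8,9,10]=2
  size 6 → [4,6,7,8,9,10]=2  [5,6,7,8,9,10]=4
  size 7 → [4,5,6,7,8,9,10]=6
  size 8 → [3,4,5,6,7,8,9,10]=6
  size 9 → [2,3,4,5,6,7,8,9,10]=6
  first=0(i) contributes 6

6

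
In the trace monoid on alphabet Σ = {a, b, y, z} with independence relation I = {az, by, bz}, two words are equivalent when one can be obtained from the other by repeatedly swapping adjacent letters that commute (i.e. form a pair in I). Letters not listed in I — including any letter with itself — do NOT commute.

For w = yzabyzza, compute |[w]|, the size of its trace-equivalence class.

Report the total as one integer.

piece 0:y — minimal
piece 1:z rests on {0:y}
piece 2:a rests on {0:y}
piece 3:b rests on {2:a}
piece 4:y rests on {1:z, 2:a}
piece 5:z rests on {4:y}
piece 6:z rests on {5:z}
piece 7:a rests on {3:b, 4:y}
minimal pieces: {0:y}
ways to finish when only these pieces remain (= sum over removing one remaining piece with nothing left below it):
  1 left: {6}→1  {7}→1
  2 left: {3,7}→1  {5,6}→1  {6,7}→2
  3 left: {3,6,7}→3  {5,6,7}→3
  4 left: {3,5,6,7}→6  {4,5,6,7}→3
  5 left: {1,4,5,6,7}→3  {3,4,5,6,7}→9
  6 left: {1,3,4,5,6,7}→12  {2,3,4,5,6,7}→9
  placing 0:y first → 21 extensions

21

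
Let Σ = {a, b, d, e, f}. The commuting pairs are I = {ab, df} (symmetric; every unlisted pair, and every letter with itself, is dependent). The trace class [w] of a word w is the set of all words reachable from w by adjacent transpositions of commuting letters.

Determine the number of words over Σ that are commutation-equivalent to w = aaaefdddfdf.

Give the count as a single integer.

#0=a has no predecessor
#1=a depends on [0:a]
#2=a depends on [1:a]
#3=e depends on [2:a]
#4=f depends on [3:e]
#5=d depends on [3:e]
#6=d depends on [5:d]
#7=d depends on [6:d]
#8=f depends on [4:f]
#9=d depends on [7:d]
#10=f depends on [8:f]
sources: [0:a]
N(rest) = Σ N(rest − s) over sources s of rest; N(one piece) = 1:
  size 1 → [9]=1  [10]=1
  size 2 → [7,9]=1  [8,10]=1  [9,10]=2
  size 3 → [4,8,10]=1  [6,7,9]=1  [7,9,10]=3  [8,9,10]=3
  size 4 → [4,8,9,10]=4  [5,6,7,9]=1  [6,7,9,10]=4  [7,8,9,10]=6
  size 5 → [4,7,8,9,10]=10  [5,6,7,9,10]=5  [6,7,8,9,10]=10
  size 6 → [4,6,7,8,9,10]=20  [5,6,7,8,9,10]=15
  size 7 → [4,5,6,7,8,9,10]=35
  size 8 → [3,4,5,6,7,8,9,10]=35
  size 9 → [2,3,4,5,6,7,8,9,10]=35
  first=0(a) contributes 35

35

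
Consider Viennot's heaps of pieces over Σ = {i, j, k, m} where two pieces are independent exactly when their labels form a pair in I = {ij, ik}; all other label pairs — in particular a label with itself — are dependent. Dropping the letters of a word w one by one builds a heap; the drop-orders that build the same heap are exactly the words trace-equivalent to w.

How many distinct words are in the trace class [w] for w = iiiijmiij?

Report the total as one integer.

0(i) covers ∅
1(i) covers 0:i
2(i) covers 1:i
3(i) covers 2:i
4(j) covers ∅
5(m) covers 3:i, 4:j
6(i) covers 5:m
7(i) covers 6:i
8(j) covers 5:m
floor of heap: 0:i, 4:j
completions by unplaced set U, small U first (add the entries for U minus each lowest piece of U):
  |U|=1: {7}:1  {8}:1
  |U|=2: {6,7}:1  {7,8}:2
  |U|=3: {6,7,8}:3
  |U|=4: {5,6,7,8}:3
  |U|=5: {3,5,6,7,8}:3  {4,5,6,7,8}:3
  |U|=6: {2,3,5,6,7,8}:3  {3,4,5,6,7,8}:6
  |U|=7: {1,2,3,5,6,7,8}:3  {2,3,4,5,6,7,8}:9
  start at 0(i): 12
  start at 4(j): 3
sum over floor = 15

15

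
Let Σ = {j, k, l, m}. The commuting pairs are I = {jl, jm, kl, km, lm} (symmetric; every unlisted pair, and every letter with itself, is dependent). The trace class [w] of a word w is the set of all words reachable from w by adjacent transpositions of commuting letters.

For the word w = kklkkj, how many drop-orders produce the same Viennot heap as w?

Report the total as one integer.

6

#0=k has no predecessor
#1=k depends on [0:k]
#2=l has no predecessor
#3=k depends on [1:k]
#4=k depends on [3:k]
#5=j depends on [4:k]
sources: [0:k, 2:l]
N(rest) = Σ N(rest − s) over sources s of rest; N(one piece) = 1:
  size 1 → [2]=1  [5]=1
  size 2 → [2,5]=2  [4,5]=1
  size 3 → [2,4,5]=3  [3,4,5]=1
  size 4 → [1,3,4,5]=1  [2,3,4,5]=4
  first=0(k) contributes 5
  first=2(l) contributes 1
|[w]| = 6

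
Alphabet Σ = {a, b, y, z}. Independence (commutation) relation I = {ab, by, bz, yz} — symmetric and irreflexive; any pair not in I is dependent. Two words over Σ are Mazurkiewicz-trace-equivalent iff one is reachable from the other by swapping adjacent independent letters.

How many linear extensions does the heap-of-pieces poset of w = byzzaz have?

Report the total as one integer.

18

drop 0:b onto floor
drop 1:y onto floor
drop 2:z onto floor
drop 3:z onto {2:z}
drop 4:a onto {1:y, 3:z}
drop 5:z onto {4:a}
ground layer = {0:b, 1:y, 2:z}
drop-orders for the pieces not yet dropped (sum over which currently-grounded one goes next):
  1 to go: {0} 1  {5} 1
  2 to go: {0,5} 2  {4,5} 1
  3 to go: {0,4,5} 3  {1,4,5} 1  {3,4,5} 1
  4 to go: {0,1,4,5} 4  {0,3,4,5} 4  {1,3,4,5} 2  {2,3,4,5} 1
  if 0:b drops first: 3 orders
  if 1:y drops first: 5 orders
  if 2:z drops first: 10 orders
heap linearizations: 18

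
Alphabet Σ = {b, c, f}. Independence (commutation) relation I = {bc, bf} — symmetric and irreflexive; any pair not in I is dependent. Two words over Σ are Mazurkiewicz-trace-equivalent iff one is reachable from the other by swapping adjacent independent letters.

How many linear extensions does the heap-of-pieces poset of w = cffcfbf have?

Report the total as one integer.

7

#0=c has no predecessor
#1=f depends on [0:c]
#2=f depends on [1:f]
#3=c depends on [2:f]
#4=f depends on [3:c]
#5=b has no predecessor
#6=f depends on [4:f]
sources: [0:c, 5:b]
N(rest) = Σ N(rest − s) over sources s of rest; N(one piece) = 1:
  size 1 → [5]=1  [6]=1
  size 2 → [4,6]=1  [5,6]=2
  size 3 → [3,4,6]=1  [4,5,6]=3
  size 4 → [2,3,4,6]=1  [3,4,5,6]=4
  size 5 → [1,2,3,4,6]=1  [2,3,4,5,6]=5
  first=0(c) contributes 6
  first=5(b) contributes 1
|[w]| = 7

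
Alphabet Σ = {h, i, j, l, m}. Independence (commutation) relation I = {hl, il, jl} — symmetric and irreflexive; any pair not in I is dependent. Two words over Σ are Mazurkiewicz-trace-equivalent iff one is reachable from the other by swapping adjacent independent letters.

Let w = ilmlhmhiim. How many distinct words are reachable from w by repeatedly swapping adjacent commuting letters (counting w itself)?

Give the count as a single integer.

drop 0:i onto floor
drop 1:l onto floor
drop 2:m onto {0:i, 1:l}
drop 3:l onto {2:m}
drop 4:h onto {2:m}
drop 5:m onto {3:l, 4:h}
drop 6:h onto {5:m}
drop 7:i onto {6:h}
drop 8:i onto {7:i}
drop 9:m onto {8:i}
ground layer = {0:i, 1:l}
drop-orders for the pieces not yet dropped (sum over which currently-grounded one goes next):
  1 to go: {9} 1
  2 to go: {8,9} 1
  3 to go: {7,8,9} 1
  4 to go: {6,7,8,9} 1
  5 to go: {5,6,7,8,9} 1
  6 to go: {3,5,6,7,8,9} 1  {4,5,6,7,8,9} 1
  7 to go: {3,4,5,6,7,8,9} 2
  8 to go: {2,3,4,5,6,7,8,9} 2
  if 0:i drops first: 2 orders
  if 1:l drops first: 2 orders
heap linearizations: 4

4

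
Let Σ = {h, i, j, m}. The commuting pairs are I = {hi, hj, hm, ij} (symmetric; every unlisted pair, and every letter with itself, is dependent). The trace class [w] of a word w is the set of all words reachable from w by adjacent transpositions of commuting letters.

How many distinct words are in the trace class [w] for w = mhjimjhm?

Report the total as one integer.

piece 0:m — minimal
piece 1:h — minimal
piece 2:j rests on {0:m}
piece 3:i rests on {0:m}
piece 4:m rests on {2:j, 3:i}
piece 5:j rests on {4:m}
piece 6:h rests on {1:h}
piece 7:m rests on {5:j}
minimal pieces: {0:m, 1:h}
ways to finish when only these pieces remain (= sum over removing one remaining piece with nothing left below it):
  1 left: {6}→1  {7}→1
  2 left: {1,6}→1  {5,7}→1  {6,7}→2
  3 left: {1,6,7}→3  {4,5,7}→1  {5,6,7}→3
  4 left: {1,5,6,7}→6  {2,4,5,7}→1  {3,4,5,7}→1  {4,5,6,7}→4
  5 left: {1,4,5,6,7}→10  {2,3,4,5,7}→2  {2,4,5,6,7}→5  {3,4,5,6,7}→5
  6 left: {0,2,3,4,5,7}→2  {1,2,4,5,6,7}→15  {1,3,4,5,6,7}→15  {2,3,4,5,6,7}→12
  placing 0:m first → 42 extensions
  placing 1:h first → 14 extensions
total linear extensions = 56

56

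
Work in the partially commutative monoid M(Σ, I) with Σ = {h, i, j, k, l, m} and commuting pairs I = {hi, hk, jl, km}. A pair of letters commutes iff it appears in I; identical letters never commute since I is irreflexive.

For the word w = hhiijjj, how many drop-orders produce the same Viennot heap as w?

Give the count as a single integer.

drop 0:h onto floor
drop 1:h onto {0:h}
drop 2:i onto floor
drop 3:i onto {2:i}
drop 4:j onto {1:h, 3:i}
drop 5:j onto {4:j}
drop 6:j onto {5:j}
ground layer = {0:h, 2:i}
drop-orders for the pieces not yet dropped (sum over which currently-grounded one goes next):
  1 to go: {6} 1
  2 to go: {5,6} 1
  3 to go: {4,5,6} 1
  4 to go: {1,4,5,6} 1  {3,4,5,6} 1
  5 to go: {0,1,4,5,6} 1  {1,3,4,5,6} 2  {2,3,4,5,6} 1
  if 0:h drops first: 3 orders
  if 2:i drops first: 3 orders
heap linearizations: 6

6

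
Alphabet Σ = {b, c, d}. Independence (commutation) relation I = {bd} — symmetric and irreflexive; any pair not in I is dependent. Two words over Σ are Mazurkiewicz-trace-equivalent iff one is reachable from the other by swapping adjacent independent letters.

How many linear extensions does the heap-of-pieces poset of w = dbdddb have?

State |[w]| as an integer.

15

0(d) covers ∅
1(b) covers ∅
2(d) covers 0:d
3(d) covers 2:d
4(d) covers 3:d
5(b) covers 1:b
floor of heap: 0:d, 1:b
completions by unplaced set U, small U first (add the entries for U minus each lowest piece of U):
  |U|=1: {4}:1  {5}:1
  |U|=2: {1,5}:1  {3,4}:1  {4,5}:2
  |U|=3: {1,4,5}:3  {2,3,4}:1  {3,4,5}:3
  |U|=4: {0,2,3,4}:1  {1,3,4,5}:6  {2,3,4,5}:4
  start at 0(d): 10
  start at 1(b): 5
sum over floor = 15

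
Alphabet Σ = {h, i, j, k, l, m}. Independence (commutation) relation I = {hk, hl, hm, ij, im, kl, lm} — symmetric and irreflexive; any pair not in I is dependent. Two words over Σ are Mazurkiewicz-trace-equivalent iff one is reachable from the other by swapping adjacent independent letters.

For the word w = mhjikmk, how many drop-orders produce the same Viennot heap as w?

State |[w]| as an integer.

5

#0=m has no predecessor
#1=h has no predecessor
#2=j depends on [0:m, 1:h]
#3=i depends on [1:h]
#4=k depends on [2:j, 3:i]
#5=m depends on [4:k]
#6=k depends on [5:m]
sources: [0:m, 1:h]
N(rest) = Σ N(rest − s) over sources s of rest; N(one piece) = 1:
  size 1 → [6]=1
  size 2 → [5,6]=1
  size 3 → [4,5,6]=1
  size 4 → [2,4,5,6]=1  [3,4,5,6]=1
  size 5 → [0,2,4,5,6]=1  [2,3,4,5,6]=2
  first=0(m) contributes 2
  first=1(h) contributes 3
|[w]| = 5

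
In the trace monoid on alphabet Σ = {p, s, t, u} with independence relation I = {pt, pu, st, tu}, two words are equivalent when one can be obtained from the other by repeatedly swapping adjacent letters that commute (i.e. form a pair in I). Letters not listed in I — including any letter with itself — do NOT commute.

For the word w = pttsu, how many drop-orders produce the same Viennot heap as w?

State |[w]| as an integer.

drop 0:p onto floor
drop 1:t onto floor
drop 2:t onto {1:t}
drop 3:s onto {0:p}
drop 4:u onto {3:s}
ground layer = {0:p, 1:t}
drop-orders for the pieces not yet dropped (sum over which currently-grounded one goes next):
  1 to go: {2} 1  {4} 1
  2 to go: {1,2} 1  {2,4} 2  {3,4} 1
  3 to go: {0,3,4} 1  {1,2,4} 3  {2,3,4} 3
  if 0:p drops first: 6 orders
  if 1:t drops first: 4 orders
heap linearizations: 10

10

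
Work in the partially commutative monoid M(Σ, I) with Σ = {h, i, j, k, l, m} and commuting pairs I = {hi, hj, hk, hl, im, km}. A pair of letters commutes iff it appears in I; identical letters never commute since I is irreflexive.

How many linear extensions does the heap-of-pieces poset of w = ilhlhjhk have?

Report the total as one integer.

56

0(i) covers ∅
1(l) covers 0:i
2(h) covers ∅
3(l) covers 1:l
4(h) covers 2:h
5(j) covers 3:l
6(h) covers 4:h
7(k) covers 5:j
floor of heap: 0:i, 2:h
completions by unplaced set U, small U first (add the entries for U minus each lowest piece of U):
  |U|=1: {6}:1  {7}:1
  |U|=2: {4,6}:1  {5,7}:1  {6,7}:2
  |U|=3: {2,4,6}:1  {3,5,7}:1  {4,6,7}:3  {5,6,7}:3
  |U|=4: {1,3,5,7}:1  {2,4,6,7}:4  {3,5,6,7}:4  {4,5,6,7}:6
  |U|=5: {0,1,3,5,7}:1  {1,3,5,6,7}:5  {2,4,5,6,7}:10  {3,4,5,6,7}:10
  |U|=6: {0,1,3,5,6,7}:6  {1,3,4,5,6,7}:15  {2,3,4,5,6,7}:20
  start at 0(i): 35
  start at 2(h): 21
sum over floor = 56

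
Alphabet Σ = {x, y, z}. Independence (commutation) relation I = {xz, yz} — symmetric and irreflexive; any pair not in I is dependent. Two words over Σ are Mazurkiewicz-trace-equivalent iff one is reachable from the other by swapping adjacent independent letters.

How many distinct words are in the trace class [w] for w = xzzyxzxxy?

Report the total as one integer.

84

piece 0:x — minimal
piece 1:z — minimal
piece 2:z rests on {1:z}
piece 3:y rests on {0:x}
piece 4:x rests on {3:y}
piece 5:z rests on {2:z}
piece 6:x rests on {4:x}
piece 7:x rests on {6:x}
piece 8:y rests on {7:x}
minimal pieces: {0:x, 1:z}
ways to finish when only these pieces remain (= sum over removing one remaining piece with nothing left below it):
  1 left: {5}→1  {8}→1
  2 left: {2,5}→1  {5,8}→2  {7,8}→1
  3 left: {1,2,5}→1  {2,5,8}→3  {5,7,8}→3  {6,7,8}→1
  4 left: {1,2,5,8}→4  {2,5,7,8}→6  {4,6,7,8}→1  {5,6,7,8}→4
  5 left: {1,2,5,7,8}→10  {2,5,6,7,8}→10  {3,4,6,7,8}→1  {4,5,6,7,8}→5
  6 left: {0,3,4,6,7,8}→1  {1,2,5,6,7,8}→20  {2,4,5,6,7,8}→15  {3,4,5,6,7,8}→6
  7 left: {0,3,4,5,6,7,8}→7  {1,2,4,5,6,7,8}→35  {2,3,4,5,6,7,8}→21
  placing 0:x first → 56 extensions
  placing 1:z first → 28 extensions
total linear extensions = 84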